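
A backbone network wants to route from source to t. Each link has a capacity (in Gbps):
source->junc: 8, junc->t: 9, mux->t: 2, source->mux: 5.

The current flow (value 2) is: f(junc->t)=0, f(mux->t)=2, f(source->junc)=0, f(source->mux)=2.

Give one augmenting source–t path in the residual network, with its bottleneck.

source->junc->t, bottleneck 8

Residual along source->junc->t: source->junc: 8, junc->t: 9.
Bottleneck = min = 8.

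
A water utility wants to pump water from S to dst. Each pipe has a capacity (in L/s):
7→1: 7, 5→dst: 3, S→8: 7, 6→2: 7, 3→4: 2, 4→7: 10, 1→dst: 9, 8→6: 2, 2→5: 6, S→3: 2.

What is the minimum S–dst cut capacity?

4

Max flow = 4 (via 2 augmenting paths).
In the residual at optimum, the set reachable from S is {8, S}.
Cut edges: 8→6 (cap 2), S→3 (cap 2). Sum = 4.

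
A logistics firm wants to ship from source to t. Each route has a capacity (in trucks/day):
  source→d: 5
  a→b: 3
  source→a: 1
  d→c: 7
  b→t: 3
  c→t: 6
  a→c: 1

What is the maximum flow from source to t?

Augment source→a→b→t: bottleneck 1. Total 1.
Augment source→d→c→t: bottleneck 5. Total 6.
No augmenting path remains in the residual graph.

6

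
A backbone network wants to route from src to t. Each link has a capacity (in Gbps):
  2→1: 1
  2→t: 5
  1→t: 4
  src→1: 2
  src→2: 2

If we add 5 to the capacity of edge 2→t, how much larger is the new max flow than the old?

Original max flow = 4.
Edge 2→t does not cross the min cut (source side {src}), so extra capacity there cannot help.
New max flow = 4. Increase = 0.

0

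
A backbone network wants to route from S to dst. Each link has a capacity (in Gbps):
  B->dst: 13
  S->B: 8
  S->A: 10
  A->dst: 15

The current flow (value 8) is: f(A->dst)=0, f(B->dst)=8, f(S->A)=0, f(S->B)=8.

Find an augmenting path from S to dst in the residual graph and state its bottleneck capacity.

Residual along S->A->dst: S->A: 10, A->dst: 15.
Bottleneck = min = 10.

S->A->dst, bottleneck 10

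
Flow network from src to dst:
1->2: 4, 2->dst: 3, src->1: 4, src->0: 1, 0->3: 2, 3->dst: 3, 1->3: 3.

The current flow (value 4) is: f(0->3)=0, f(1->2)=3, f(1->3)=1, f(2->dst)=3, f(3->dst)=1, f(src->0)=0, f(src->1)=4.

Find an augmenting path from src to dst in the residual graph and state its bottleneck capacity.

src->0->3->dst, bottleneck 1

Residual along src->0->3->dst: src->0: 1, 0->3: 2, 3->dst: 2.
Bottleneck = min = 1.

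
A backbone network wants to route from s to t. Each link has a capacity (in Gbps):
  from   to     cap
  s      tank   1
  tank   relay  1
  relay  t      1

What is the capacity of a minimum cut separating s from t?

1

Max flow = 1 (via 1 augmenting path).
In the residual at optimum, the set reachable from s is {s}.
Cut edges: s→tank (cap 1). Sum = 1.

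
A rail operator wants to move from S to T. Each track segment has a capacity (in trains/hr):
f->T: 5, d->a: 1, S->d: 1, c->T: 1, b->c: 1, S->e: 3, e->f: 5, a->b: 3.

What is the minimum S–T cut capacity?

4

Max flow = 4 (via 2 augmenting paths).
In the residual at optimum, the set reachable from S is {S}.
Cut edges: S->e (cap 3), S->d (cap 1). Sum = 4.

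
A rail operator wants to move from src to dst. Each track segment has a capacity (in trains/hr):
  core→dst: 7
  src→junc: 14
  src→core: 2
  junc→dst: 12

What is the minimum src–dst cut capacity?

Max flow = 14 (via 2 augmenting paths).
In the residual at optimum, the set reachable from src is {junc, src}.
Cut edges: src→core (cap 2), junc→dst (cap 12). Sum = 14.

14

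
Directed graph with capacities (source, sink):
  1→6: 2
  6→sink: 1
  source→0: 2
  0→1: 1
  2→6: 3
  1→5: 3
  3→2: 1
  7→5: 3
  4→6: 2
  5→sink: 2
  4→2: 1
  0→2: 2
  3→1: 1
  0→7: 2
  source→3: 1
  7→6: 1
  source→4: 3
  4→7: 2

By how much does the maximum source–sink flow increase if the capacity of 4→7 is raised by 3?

0

Original max flow = 3.
Edge 4→7 does not cross the min cut (source side {0, 1, 2, 3, 4, 5, 6, 7, source}), so extra capacity there cannot help.
New max flow = 3. Increase = 0.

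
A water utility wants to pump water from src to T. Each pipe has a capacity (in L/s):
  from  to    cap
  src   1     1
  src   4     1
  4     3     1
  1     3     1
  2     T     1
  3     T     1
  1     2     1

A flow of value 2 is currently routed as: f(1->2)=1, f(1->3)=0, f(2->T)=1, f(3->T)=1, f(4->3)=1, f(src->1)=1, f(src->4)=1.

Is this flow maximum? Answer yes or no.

Residual reachable from src: {src}; T is not reachable.
Saturated cut: src->1, src->4 with total capacity 2 = current flow value. Flow is maximum.

Yes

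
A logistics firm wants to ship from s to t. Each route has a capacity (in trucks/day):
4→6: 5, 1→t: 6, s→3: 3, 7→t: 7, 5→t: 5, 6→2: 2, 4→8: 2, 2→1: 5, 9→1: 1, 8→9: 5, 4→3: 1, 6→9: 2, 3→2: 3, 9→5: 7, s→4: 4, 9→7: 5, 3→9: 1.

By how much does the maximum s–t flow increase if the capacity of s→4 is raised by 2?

2

Original max flow = 7.
After raising cap(s→4), augmenting paths through that edge carry 2 more units.
New max flow = 9. Increase = 2.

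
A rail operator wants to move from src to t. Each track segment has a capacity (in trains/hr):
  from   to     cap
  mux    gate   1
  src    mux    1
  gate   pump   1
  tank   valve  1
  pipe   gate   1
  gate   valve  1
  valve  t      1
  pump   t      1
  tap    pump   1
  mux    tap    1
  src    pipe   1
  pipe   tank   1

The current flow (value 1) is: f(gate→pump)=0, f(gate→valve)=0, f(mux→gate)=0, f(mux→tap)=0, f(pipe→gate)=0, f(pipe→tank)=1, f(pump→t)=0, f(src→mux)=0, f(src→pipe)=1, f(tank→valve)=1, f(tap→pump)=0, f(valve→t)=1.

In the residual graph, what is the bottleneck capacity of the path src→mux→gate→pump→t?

1

Residual capacities along the path: src→mux: 1, mux→gate: 1, gate→pump: 1, pump→t: 1.
Minimum is 1.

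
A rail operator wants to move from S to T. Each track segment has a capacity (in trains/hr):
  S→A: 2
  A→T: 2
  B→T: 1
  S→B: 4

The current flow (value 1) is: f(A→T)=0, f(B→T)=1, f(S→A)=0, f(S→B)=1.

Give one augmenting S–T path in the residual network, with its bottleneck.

S→A→T, bottleneck 2

Residual along S→A→T: S→A: 2, A→T: 2.
Bottleneck = min = 2.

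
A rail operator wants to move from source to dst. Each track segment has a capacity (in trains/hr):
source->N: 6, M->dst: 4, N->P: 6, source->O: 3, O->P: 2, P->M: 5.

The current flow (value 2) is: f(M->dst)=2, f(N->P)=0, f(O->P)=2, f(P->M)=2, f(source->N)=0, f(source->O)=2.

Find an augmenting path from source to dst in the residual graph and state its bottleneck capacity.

Residual along source->N->P->M->dst: source->N: 6, N->P: 6, P->M: 3, M->dst: 2.
Bottleneck = min = 2.

source->N->P->M->dst, bottleneck 2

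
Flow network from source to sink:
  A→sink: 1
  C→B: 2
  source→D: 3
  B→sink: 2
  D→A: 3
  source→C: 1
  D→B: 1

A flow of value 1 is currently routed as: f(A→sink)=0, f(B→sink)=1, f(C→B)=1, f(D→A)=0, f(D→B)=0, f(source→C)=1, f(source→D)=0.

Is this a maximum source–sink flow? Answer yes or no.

No

Residual path source→D→B→sink has bottleneck 1 > 0.
Pushing 1 along it raises the flow to 2, so the given flow is not maximum.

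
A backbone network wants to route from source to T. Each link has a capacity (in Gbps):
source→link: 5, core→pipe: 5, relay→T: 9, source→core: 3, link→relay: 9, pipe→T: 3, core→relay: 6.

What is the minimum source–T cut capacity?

8

Max flow = 8 (via 2 augmenting paths).
In the residual at optimum, the set reachable from source is {source}.
Cut edges: source→core (cap 3), source→link (cap 5). Sum = 8.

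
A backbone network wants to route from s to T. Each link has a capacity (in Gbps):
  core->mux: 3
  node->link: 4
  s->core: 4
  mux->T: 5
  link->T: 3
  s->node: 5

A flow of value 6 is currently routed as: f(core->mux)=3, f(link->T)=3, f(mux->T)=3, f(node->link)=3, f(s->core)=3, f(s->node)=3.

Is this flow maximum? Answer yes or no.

Residual reachable from s: {core, link, node, s}; T is not reachable.
Saturated cut: core->mux, link->T with total capacity 6 = current flow value. Flow is maximum.

Yes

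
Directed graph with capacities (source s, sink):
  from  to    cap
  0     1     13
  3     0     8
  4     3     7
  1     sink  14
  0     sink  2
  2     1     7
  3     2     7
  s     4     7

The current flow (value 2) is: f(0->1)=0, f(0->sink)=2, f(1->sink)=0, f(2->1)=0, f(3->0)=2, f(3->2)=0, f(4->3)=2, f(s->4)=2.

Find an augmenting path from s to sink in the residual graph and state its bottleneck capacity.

s->4->3->0->1->sink, bottleneck 5

Residual along s->4->3->0->1->sink: s->4: 5, 4->3: 5, 3->0: 6, 0->1: 13, 1->sink: 14.
Bottleneck = min = 5.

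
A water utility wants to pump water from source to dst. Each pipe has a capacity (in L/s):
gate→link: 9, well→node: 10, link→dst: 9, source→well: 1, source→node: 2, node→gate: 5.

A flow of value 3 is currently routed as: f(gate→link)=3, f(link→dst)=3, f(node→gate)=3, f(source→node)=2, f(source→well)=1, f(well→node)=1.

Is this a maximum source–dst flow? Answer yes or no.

Yes

Residual reachable from source: {source}; dst is not reachable.
Saturated cut: source→well, source→node with total capacity 3 = current flow value. Flow is maximum.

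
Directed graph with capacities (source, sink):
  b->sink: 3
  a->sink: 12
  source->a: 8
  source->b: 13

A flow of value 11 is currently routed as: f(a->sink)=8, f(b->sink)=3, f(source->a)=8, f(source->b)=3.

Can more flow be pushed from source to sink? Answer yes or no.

Residual reachable from source: {b, source}; sink is not reachable.
Saturated cut: source->a, b->sink with total capacity 11 = current flow value. Flow is maximum.

No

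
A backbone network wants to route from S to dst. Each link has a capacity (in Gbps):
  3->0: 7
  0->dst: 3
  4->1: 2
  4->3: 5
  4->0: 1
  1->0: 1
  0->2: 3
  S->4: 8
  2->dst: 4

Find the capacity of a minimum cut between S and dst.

Max flow = 6 (via 3 augmenting paths).
In the residual at optimum, the set reachable from S is {0, 1, 3, 4, S}.
Cut edges: 0->2 (cap 3), 0->dst (cap 3). Sum = 6.

6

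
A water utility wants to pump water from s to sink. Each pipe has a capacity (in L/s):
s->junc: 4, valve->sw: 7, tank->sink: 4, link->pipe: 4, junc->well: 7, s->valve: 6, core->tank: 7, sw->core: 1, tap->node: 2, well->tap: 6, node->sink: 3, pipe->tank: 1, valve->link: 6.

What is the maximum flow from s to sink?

Augment s->valve->link->pipe->tank->sink: bottleneck 1. Total 1.
Augment s->valve->sw->core->tank->sink: bottleneck 1. Total 2.
Augment s->junc->well->tap->node->sink: bottleneck 2. Total 4.
No augmenting path remains in the residual graph.

4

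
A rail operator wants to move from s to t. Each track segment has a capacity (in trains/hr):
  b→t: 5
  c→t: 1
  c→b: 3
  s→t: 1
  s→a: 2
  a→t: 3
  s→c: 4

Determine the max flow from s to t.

7

Augment s→t: bottleneck 1. Total 1.
Augment s→c→t: bottleneck 1. Total 2.
Augment s→a→t: bottleneck 2. Total 4.
Augment s→c→b→t: bottleneck 3. Total 7.
No augmenting path remains in the residual graph.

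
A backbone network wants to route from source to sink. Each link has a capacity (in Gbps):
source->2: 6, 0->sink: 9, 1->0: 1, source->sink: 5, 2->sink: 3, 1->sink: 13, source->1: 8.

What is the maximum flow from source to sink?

Augment source->sink: bottleneck 5. Total 5.
Augment source->1->sink: bottleneck 8. Total 13.
Augment source->2->sink: bottleneck 3. Total 16.
No augmenting path remains in the residual graph.

16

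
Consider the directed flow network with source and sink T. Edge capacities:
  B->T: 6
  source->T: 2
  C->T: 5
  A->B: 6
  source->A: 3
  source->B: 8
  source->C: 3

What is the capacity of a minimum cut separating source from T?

11

Max flow = 11 (via 3 augmenting paths).
In the residual at optimum, the set reachable from source is {A, B, source}.
Cut edges: source->C (cap 3), source->T (cap 2), B->T (cap 6). Sum = 11.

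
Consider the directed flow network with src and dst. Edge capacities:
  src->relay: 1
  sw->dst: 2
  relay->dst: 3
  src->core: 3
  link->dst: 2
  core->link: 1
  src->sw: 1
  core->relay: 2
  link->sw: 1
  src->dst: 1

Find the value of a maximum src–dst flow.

Augment src->dst: bottleneck 1. Total 1.
Augment src->relay->dst: bottleneck 1. Total 2.
Augment src->sw->dst: bottleneck 1. Total 3.
Augment src->core->relay->dst: bottleneck 2. Total 5.
Augment src->core->link->dst: bottleneck 1. Total 6.
No augmenting path remains in the residual graph.

6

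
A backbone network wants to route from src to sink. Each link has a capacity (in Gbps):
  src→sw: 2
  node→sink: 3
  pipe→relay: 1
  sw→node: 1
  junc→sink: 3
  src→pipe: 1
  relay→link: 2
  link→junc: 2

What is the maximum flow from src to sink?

2

Augment src→sw→node→sink: bottleneck 1. Total 1.
Augment src→pipe→relay→link→junc→sink: bottleneck 1. Total 2.
No augmenting path remains in the residual graph.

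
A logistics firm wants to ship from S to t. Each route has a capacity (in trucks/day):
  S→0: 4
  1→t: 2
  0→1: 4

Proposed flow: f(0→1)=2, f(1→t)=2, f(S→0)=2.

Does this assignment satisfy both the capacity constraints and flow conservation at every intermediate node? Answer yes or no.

Every edge has 0 ≤ f(e) ≤ cap(e).
At each intermediate node, inflow equals outflow.

Yes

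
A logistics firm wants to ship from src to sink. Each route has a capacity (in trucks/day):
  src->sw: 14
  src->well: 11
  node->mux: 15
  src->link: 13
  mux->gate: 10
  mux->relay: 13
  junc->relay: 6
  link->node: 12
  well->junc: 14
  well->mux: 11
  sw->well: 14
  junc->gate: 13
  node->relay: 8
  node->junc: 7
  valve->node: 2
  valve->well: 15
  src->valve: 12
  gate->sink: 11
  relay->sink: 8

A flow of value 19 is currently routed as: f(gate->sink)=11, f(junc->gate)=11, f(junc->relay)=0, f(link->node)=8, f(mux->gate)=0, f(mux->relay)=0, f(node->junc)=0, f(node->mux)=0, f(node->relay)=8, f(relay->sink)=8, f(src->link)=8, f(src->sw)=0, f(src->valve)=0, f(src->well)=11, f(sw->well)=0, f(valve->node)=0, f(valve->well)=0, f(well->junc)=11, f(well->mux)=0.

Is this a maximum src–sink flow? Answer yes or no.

Residual reachable from src: {gate, junc, link, mux, node, relay, src, sw, valve, well}; sink is not reachable.
Saturated cut: gate->sink, relay->sink with total capacity 19 = current flow value. Flow is maximum.

Yes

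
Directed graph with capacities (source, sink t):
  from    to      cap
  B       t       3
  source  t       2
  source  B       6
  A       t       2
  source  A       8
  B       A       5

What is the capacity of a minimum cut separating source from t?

7

Max flow = 7 (via 3 augmenting paths).
In the residual at optimum, the set reachable from source is {A, B, source}.
Cut edges: source->t (cap 2), B->t (cap 3), A->t (cap 2). Sum = 7.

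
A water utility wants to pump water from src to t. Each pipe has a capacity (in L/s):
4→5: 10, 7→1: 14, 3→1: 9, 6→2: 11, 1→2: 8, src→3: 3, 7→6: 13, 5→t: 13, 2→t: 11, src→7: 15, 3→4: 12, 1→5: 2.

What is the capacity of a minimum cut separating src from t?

Max flow = 16 (via 4 augmenting paths).
In the residual at optimum, the set reachable from src is {1, 2, 6, 7, src}.
Cut edges: src→3 (cap 3), 1→5 (cap 2), 2→t (cap 11). Sum = 16.

16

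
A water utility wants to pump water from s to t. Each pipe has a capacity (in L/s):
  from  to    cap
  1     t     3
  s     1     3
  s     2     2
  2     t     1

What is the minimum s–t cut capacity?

4

Max flow = 4 (via 2 augmenting paths).
In the residual at optimum, the set reachable from s is {2, s}.
Cut edges: s->1 (cap 3), 2->t (cap 1). Sum = 4.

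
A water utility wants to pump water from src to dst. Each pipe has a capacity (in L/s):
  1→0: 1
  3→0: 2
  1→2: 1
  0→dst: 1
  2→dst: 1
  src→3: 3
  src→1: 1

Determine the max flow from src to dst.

Augment src→1→2→dst: bottleneck 1. Total 1.
Augment src→3→0→dst: bottleneck 1. Total 2.
No augmenting path remains in the residual graph.

2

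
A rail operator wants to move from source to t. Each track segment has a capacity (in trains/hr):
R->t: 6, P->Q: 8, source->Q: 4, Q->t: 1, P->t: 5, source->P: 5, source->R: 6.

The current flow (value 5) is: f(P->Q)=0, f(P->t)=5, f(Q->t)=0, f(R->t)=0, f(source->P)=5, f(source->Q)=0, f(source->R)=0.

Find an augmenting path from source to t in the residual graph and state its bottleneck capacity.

Residual along source->R->t: source->R: 6, R->t: 6.
Bottleneck = min = 6.

source->R->t, bottleneck 6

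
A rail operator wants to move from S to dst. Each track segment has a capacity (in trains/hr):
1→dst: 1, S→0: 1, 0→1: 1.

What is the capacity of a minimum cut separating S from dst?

1

Max flow = 1 (via 1 augmenting path).
In the residual at optimum, the set reachable from S is {S}.
Cut edges: S→0 (cap 1). Sum = 1.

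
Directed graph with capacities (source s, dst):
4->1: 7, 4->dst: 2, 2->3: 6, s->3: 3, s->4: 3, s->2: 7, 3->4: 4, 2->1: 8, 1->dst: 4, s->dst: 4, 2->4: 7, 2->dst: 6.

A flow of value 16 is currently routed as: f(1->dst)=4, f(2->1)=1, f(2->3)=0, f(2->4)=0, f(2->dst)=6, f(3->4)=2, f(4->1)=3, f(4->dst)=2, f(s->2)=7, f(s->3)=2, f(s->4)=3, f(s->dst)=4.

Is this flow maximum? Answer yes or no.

Residual reachable from s: {1, 2, 3, 4, s}; dst is not reachable.
Saturated cut: s->dst, 2->dst, 4->dst, 1->dst with total capacity 16 = current flow value. Flow is maximum.

Yes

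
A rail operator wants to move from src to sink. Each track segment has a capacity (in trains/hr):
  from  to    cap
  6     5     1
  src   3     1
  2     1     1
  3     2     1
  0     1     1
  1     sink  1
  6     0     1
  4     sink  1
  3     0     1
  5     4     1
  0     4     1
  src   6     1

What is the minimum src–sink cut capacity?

Max flow = 2 (via 2 augmenting paths).
In the residual at optimum, the set reachable from src is {src}.
Cut edges: src→3 (cap 1), src→6 (cap 1). Sum = 2.

2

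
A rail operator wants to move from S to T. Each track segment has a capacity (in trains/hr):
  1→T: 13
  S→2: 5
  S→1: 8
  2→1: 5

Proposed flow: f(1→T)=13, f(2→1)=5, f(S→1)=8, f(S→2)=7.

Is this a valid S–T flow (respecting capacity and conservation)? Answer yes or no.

Capacity violated on S→2: flow 7 > capacity 5.

No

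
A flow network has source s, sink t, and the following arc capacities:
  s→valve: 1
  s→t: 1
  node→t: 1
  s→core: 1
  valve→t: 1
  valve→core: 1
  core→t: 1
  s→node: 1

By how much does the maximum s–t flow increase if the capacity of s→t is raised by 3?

Original max flow = 4.
After raising cap(s→t), augmenting paths through that edge carry 3 more units.
New max flow = 7. Increase = 3.

3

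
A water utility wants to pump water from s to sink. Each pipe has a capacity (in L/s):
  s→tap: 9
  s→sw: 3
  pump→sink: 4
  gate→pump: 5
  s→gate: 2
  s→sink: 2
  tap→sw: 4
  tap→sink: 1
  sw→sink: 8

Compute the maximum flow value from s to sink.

12

Augment s→sink: bottleneck 2. Total 2.
Augment s→tap→sink: bottleneck 1. Total 3.
Augment s→sw→sink: bottleneck 3. Total 6.
Augment s→tap→sw→sink: bottleneck 4. Total 10.
Augment s→gate→pump→sink: bottleneck 2. Total 12.
No augmenting path remains in the residual graph.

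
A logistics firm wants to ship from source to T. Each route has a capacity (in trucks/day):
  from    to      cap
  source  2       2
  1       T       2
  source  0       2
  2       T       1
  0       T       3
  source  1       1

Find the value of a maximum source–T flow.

4

Augment source→1→T: bottleneck 1. Total 1.
Augment source→2→T: bottleneck 1. Total 2.
Augment source→0→T: bottleneck 2. Total 4.
No augmenting path remains in the residual graph.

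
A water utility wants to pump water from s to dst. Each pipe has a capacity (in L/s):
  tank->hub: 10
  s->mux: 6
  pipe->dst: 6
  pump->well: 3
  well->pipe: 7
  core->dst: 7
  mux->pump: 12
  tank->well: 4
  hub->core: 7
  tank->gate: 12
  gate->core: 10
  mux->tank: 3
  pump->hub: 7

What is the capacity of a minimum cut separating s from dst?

Max flow = 6 (via 1 augmenting path).
In the residual at optimum, the set reachable from s is {s}.
Cut edges: s->mux (cap 6). Sum = 6.

6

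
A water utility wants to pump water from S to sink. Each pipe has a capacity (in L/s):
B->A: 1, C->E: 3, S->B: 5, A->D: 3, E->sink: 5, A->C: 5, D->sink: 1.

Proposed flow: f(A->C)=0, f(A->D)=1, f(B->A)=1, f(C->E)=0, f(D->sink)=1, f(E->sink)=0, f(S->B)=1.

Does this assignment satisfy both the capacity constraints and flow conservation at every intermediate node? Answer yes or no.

Yes

Every edge has 0 ≤ f(e) ≤ cap(e).
At each intermediate node, inflow equals outflow.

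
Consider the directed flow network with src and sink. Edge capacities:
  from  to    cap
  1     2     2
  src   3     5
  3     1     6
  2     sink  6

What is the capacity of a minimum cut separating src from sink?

2

Max flow = 2 (via 1 augmenting path).
In the residual at optimum, the set reachable from src is {1, 3, src}.
Cut edges: 1->2 (cap 2). Sum = 2.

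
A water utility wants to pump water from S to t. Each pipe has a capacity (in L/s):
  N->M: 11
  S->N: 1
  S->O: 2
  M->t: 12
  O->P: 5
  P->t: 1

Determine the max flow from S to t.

2

Augment S->O->P->t: bottleneck 1. Total 1.
Augment S->N->M->t: bottleneck 1. Total 2.
No augmenting path remains in the residual graph.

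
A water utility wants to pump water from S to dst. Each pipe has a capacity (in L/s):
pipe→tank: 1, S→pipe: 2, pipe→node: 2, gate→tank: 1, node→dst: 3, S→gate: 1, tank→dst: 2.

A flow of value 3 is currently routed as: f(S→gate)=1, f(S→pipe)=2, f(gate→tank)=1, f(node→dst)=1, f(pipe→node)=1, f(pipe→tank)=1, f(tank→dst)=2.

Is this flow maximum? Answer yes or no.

Yes

Residual reachable from S: {S}; dst is not reachable.
Saturated cut: S→gate, S→pipe with total capacity 3 = current flow value. Flow is maximum.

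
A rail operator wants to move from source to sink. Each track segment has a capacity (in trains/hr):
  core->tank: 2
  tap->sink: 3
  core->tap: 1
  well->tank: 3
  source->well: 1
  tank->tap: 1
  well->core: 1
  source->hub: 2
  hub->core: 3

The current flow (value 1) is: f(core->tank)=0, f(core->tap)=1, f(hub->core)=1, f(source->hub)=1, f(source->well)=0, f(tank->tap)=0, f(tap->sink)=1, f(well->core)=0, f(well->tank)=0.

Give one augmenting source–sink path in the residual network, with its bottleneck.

source->well->tank->tap->sink, bottleneck 1

Residual along source->well->tank->tap->sink: source->well: 1, well->tank: 3, tank->tap: 1, tap->sink: 2.
Bottleneck = min = 1.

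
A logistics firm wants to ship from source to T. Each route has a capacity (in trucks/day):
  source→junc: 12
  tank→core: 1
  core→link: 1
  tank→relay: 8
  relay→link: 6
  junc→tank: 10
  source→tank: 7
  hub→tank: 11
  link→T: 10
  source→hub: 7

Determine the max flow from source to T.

Augment source→tank→core→link→T: bottleneck 1. Total 1.
Augment source→tank→relay→link→T: bottleneck 6. Total 7.
No augmenting path remains in the residual graph.

7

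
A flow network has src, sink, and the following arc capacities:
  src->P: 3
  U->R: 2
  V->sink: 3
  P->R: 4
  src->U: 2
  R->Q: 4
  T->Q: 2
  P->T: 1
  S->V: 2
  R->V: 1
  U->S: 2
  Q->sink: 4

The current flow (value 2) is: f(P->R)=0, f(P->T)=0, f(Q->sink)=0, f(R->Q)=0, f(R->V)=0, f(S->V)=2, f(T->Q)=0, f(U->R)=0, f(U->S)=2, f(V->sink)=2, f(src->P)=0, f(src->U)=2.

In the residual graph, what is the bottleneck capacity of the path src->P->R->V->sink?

Residual capacities along the path: src->P: 3, P->R: 4, R->V: 1, V->sink: 1.
Minimum is 1.

1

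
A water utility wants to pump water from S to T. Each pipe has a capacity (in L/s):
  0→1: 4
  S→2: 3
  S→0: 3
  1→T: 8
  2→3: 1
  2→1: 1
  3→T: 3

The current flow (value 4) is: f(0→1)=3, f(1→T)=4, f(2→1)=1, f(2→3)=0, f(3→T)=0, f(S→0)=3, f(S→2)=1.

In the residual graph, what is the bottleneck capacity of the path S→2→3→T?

1

Residual capacities along the path: S→2: 2, 2→3: 1, 3→T: 3.
Minimum is 1.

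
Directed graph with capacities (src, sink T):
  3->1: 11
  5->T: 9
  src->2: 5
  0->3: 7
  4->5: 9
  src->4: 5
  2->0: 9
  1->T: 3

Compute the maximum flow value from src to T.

Augment src->4->5->T: bottleneck 5. Total 5.
Augment src->2->0->3->1->T: bottleneck 3. Total 8.
No augmenting path remains in the residual graph.

8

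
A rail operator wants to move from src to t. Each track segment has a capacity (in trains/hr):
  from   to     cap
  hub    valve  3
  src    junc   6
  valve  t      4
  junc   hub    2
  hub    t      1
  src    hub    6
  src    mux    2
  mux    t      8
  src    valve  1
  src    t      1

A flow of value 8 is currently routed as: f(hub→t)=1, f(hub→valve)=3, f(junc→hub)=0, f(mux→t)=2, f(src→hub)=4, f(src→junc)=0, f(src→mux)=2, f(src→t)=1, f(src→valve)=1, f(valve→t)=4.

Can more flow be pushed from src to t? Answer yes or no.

No

Residual reachable from src: {hub, junc, src}; t is not reachable.
Saturated cut: src→mux, src→valve, src→t, hub→valve, hub→t with total capacity 8 = current flow value. Flow is maximum.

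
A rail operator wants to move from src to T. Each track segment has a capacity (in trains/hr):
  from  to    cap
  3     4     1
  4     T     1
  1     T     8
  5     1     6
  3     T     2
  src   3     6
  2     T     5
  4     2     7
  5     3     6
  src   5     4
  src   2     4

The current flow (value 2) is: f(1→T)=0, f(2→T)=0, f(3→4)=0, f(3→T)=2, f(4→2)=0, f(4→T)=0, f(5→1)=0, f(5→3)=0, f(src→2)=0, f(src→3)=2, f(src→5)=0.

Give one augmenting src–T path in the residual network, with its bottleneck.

src→2→T, bottleneck 4

Residual along src→2→T: src→2: 4, 2→T: 5.
Bottleneck = min = 4.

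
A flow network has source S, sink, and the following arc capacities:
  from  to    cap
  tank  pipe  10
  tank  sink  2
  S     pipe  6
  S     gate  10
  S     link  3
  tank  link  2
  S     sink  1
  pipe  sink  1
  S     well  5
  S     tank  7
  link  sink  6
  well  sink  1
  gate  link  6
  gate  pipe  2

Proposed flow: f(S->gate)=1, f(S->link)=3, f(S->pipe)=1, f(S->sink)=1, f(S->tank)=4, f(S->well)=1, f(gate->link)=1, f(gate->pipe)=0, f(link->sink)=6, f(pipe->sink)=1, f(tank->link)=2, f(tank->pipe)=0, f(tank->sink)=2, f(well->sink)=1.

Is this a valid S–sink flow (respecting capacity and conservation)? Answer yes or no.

Yes

Every edge has 0 ≤ f(e) ≤ cap(e).
At each intermediate node, inflow equals outflow.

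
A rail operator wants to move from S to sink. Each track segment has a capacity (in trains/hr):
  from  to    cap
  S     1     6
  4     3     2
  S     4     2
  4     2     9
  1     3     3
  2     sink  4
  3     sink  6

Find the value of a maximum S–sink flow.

Augment S→1→3→sink: bottleneck 3. Total 3.
Augment S→4→3→sink: bottleneck 2. Total 5.
No augmenting path remains in the residual graph.

5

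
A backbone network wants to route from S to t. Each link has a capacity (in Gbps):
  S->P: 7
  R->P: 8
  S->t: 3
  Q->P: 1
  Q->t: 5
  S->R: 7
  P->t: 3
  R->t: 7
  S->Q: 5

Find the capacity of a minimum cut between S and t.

18

Max flow = 18 (via 4 augmenting paths).
In the residual at optimum, the set reachable from S is {P, S}.
Cut edges: S->R (cap 7), S->Q (cap 5), S->t (cap 3), P->t (cap 3). Sum = 18.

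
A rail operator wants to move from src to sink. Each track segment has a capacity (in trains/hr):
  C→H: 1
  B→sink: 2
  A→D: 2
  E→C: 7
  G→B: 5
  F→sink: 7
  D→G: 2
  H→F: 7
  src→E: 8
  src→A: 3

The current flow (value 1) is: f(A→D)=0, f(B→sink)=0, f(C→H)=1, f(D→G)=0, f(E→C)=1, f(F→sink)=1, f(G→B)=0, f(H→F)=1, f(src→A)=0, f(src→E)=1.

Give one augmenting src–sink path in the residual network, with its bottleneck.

Residual along src→A→D→G→B→sink: src→A: 3, A→D: 2, D→G: 2, G→B: 5, B→sink: 2.
Bottleneck = min = 2.

src→A→D→G→B→sink, bottleneck 2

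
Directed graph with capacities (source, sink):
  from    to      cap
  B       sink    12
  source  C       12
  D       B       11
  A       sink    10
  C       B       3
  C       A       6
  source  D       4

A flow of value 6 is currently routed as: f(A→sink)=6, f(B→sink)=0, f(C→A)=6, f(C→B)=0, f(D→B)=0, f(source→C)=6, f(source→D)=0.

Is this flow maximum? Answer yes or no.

No

Residual path source→C→B→sink has bottleneck 3 > 0.
Pushing 3 along it raises the flow to 9, so the given flow is not maximum.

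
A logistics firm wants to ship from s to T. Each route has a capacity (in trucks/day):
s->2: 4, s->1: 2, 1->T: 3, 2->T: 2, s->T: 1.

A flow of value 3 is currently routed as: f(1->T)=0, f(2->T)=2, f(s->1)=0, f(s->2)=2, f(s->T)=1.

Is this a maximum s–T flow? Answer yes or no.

Residual path s->1->T has bottleneck 2 > 0.
Pushing 2 along it raises the flow to 5, so the given flow is not maximum.

No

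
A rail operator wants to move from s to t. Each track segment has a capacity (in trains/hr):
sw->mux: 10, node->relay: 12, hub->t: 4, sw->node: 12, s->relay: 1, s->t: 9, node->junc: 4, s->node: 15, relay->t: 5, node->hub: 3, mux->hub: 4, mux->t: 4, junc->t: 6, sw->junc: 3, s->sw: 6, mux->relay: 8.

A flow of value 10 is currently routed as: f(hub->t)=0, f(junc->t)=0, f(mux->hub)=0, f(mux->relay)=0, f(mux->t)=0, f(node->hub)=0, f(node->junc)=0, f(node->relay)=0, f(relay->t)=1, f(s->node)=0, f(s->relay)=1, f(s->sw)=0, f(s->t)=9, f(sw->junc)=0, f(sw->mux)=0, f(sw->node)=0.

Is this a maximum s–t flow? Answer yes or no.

Residual path s->sw->mux->t has bottleneck 4 > 0.
Pushing 4 along it raises the flow to 14, so the given flow is not maximum.

No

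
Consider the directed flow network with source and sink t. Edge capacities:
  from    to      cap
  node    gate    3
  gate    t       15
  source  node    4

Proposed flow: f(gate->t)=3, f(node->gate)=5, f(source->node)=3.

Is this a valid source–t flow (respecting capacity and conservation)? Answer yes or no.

No

Capacity violated on node->gate: flow 5 > capacity 3.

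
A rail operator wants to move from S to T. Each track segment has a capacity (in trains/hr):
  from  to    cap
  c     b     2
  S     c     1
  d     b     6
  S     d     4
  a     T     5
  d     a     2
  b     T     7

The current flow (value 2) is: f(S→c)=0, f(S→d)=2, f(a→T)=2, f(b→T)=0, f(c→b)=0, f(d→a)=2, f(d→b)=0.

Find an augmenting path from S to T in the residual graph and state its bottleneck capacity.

Residual along S→d→b→T: S→d: 2, d→b: 6, b→T: 7.
Bottleneck = min = 2.

S→d→b→T, bottleneck 2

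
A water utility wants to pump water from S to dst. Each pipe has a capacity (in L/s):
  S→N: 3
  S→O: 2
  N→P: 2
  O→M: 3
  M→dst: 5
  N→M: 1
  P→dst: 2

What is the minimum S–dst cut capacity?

5

Max flow = 5 (via 3 augmenting paths).
In the residual at optimum, the set reachable from S is {S}.
Cut edges: S→N (cap 3), S→O (cap 2). Sum = 5.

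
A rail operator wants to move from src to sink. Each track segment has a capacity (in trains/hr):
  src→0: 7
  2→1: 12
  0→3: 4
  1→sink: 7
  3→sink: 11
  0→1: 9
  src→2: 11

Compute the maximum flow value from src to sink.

Augment src→0→3→sink: bottleneck 4. Total 4.
Augment src→0→1→sink: bottleneck 3. Total 7.
Augment src→2→1→sink: bottleneck 4. Total 11.
No augmenting path remains in the residual graph.

11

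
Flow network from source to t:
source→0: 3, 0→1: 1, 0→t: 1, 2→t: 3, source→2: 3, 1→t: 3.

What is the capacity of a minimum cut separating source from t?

5

Max flow = 5 (via 3 augmenting paths).
In the residual at optimum, the set reachable from source is {0, source}.
Cut edges: source→2 (cap 3), 0→1 (cap 1), 0→t (cap 1). Sum = 5.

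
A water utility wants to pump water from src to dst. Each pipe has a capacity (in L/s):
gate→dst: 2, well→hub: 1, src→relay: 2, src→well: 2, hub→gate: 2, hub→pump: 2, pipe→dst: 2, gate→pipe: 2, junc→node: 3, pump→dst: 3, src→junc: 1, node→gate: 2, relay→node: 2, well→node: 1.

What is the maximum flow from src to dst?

3

Augment src→relay→node→gate→dst: bottleneck 2. Total 2.
Augment src→well→hub→pump→dst: bottleneck 1. Total 3.
No augmenting path remains in the residual graph.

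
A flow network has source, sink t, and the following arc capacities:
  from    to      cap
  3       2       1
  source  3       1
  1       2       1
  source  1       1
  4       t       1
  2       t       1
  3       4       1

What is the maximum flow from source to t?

2

Augment source→3→4→t: bottleneck 1. Total 1.
Augment source→1→2→t: bottleneck 1. Total 2.
No augmenting path remains in the residual graph.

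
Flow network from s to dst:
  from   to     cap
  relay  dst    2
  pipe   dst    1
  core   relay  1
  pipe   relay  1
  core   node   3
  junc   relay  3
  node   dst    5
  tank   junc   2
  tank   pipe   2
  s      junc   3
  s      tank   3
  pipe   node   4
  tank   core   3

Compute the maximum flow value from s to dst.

5

Augment s->tank->pipe->dst: bottleneck 1. Total 1.
Augment s->junc->relay->dst: bottleneck 2. Total 3.
Augment s->tank->core->node->dst: bottleneck 2. Total 5.
No augmenting path remains in the residual graph.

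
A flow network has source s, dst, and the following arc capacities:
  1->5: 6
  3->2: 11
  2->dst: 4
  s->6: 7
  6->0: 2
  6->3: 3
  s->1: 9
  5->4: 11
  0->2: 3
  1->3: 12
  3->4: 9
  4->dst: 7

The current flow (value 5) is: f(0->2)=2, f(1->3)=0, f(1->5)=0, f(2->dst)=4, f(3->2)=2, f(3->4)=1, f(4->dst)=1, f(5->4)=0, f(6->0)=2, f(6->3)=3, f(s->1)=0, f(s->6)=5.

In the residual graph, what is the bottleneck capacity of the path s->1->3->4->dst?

Residual capacities along the path: s->1: 9, 1->3: 12, 3->4: 8, 4->dst: 6.
Minimum is 6.

6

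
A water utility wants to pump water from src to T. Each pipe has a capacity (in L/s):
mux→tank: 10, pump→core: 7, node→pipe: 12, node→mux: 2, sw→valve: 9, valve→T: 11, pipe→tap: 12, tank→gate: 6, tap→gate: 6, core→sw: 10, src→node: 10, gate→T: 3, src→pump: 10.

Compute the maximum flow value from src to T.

Augment src→node→pipe→tap→gate→T: bottleneck 3. Total 3.
Augment src→pump→core→sw→valve→T: bottleneck 7. Total 10.
No augmenting path remains in the residual graph.

10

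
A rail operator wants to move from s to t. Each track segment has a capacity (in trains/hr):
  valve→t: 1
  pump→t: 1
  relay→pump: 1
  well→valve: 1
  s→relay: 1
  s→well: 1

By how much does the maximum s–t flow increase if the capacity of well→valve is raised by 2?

0

Original max flow = 2.
Edge well→valve does not cross the min cut (source side {s}), so extra capacity there cannot help.
New max flow = 2. Increase = 0.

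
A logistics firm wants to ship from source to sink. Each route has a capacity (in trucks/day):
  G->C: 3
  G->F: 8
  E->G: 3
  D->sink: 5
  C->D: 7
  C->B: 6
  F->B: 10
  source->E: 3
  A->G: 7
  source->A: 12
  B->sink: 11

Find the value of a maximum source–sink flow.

10

Augment source->A->G->C->D->sink: bottleneck 3. Total 3.
Augment source->A->G->F->B->sink: bottleneck 4. Total 7.
Augment source->E->G->F->B->sink: bottleneck 3. Total 10.
No augmenting path remains in the residual graph.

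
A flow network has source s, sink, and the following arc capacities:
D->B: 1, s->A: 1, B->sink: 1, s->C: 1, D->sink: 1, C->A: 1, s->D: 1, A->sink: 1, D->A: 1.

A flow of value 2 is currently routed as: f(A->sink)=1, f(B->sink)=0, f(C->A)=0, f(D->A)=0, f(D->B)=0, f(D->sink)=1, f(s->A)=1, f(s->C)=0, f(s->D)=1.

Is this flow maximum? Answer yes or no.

Yes

Residual reachable from s: {A, C, s}; sink is not reachable.
Saturated cut: s->D, A->sink with total capacity 2 = current flow value. Flow is maximum.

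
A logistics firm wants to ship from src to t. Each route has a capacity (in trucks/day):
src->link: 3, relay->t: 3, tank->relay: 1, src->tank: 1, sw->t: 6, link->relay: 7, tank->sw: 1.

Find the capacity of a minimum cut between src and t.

4

Max flow = 4 (via 2 augmenting paths).
In the residual at optimum, the set reachable from src is {src}.
Cut edges: src->tank (cap 1), src->link (cap 3). Sum = 4.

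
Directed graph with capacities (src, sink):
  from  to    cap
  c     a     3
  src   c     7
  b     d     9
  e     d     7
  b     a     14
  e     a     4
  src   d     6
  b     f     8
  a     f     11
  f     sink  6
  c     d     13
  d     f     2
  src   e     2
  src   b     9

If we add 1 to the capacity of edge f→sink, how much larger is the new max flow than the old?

1

Original max flow = 6.
After raising cap(f→sink), augmenting paths through that edge carry 1 more unit.
New max flow = 7. Increase = 1.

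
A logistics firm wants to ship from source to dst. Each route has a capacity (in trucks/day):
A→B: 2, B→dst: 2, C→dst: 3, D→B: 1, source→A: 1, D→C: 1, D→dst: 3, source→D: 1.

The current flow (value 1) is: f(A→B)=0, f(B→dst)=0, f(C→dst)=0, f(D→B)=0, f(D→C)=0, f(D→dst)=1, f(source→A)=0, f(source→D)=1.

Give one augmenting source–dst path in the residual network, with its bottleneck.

Residual along source→A→B→dst: source→A: 1, A→B: 2, B→dst: 2.
Bottleneck = min = 1.

source→A→B→dst, bottleneck 1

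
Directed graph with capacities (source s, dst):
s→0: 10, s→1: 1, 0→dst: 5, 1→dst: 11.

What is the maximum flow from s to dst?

Augment s→1→dst: bottleneck 1. Total 1.
Augment s→0→dst: bottleneck 5. Total 6.
No augmenting path remains in the residual graph.

6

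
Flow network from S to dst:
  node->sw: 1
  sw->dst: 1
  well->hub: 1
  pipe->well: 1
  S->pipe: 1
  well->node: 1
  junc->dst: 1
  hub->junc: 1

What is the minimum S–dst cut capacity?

Max flow = 1 (via 1 augmenting path).
In the residual at optimum, the set reachable from S is {S}.
Cut edges: S->pipe (cap 1). Sum = 1.

1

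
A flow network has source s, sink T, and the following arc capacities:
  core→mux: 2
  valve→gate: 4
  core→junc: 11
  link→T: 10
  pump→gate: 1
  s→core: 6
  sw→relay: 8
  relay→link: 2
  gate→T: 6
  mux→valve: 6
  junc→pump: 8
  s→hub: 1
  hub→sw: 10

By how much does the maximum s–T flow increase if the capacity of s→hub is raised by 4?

1

Original max flow = 4.
After raising cap(s→hub), augmenting paths through that edge carry 1 more unit.
New max flow = 5. Increase = 1.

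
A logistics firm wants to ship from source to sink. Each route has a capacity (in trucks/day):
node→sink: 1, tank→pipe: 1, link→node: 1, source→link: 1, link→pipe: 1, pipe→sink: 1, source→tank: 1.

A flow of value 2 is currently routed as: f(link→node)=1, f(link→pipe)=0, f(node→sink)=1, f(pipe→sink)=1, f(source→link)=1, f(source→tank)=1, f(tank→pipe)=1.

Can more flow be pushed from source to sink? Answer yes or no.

No

Residual reachable from source: {source}; sink is not reachable.
Saturated cut: source→tank, source→link with total capacity 2 = current flow value. Flow is maximum.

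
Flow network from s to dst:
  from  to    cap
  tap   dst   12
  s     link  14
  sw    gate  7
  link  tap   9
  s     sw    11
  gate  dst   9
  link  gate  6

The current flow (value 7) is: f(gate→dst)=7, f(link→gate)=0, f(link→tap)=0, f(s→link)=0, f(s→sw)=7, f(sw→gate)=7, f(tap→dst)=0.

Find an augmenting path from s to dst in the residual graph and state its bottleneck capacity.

Residual along s→link→gate→dst: s→link: 14, link→gate: 6, gate→dst: 2.
Bottleneck = min = 2.

s→link→gate→dst, bottleneck 2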